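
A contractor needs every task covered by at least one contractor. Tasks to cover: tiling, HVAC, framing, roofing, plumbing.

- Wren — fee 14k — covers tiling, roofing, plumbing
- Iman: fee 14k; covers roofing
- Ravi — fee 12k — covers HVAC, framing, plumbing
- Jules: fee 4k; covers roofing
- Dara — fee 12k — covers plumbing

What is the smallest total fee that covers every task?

This is a weighted set-cover instance.
Choose Wren and Ravi: together they cover tiling, HVAC, framing, roofing, plumbing — every task.
Total fee: 14 + 12 = 26.

26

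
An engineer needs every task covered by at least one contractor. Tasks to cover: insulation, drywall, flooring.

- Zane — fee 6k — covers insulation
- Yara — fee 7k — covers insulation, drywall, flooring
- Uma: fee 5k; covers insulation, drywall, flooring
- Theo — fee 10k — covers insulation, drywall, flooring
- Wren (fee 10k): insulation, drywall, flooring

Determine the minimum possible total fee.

Uma alone covers insulation, drywall, flooring — every task.
Total fee: 5.
No cover costs less than 5.

5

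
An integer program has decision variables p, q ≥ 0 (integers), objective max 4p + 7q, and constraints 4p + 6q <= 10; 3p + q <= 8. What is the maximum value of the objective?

11

(p,q)=(1,1): 4·1+6·1=10≤10, 3·1+1·1=4≤8, objective 11.
(p,q)=(2,0): 4·2+6·0=8≤10, 3·2+1·0=6≤8, objective 8.
(p,q)=(0,1): 4·0+6·1=6≤10, 3·0+1·1=1≤8, objective 7.
Maximum is 11 at (p,q)=(1,1).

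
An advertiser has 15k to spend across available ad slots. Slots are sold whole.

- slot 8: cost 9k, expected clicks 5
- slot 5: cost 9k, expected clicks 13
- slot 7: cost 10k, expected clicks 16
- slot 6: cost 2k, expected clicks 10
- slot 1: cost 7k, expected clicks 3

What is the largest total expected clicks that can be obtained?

26

slot 7 + slot 6: cost 10 + 2 = 12 ≤ 15, expected clicks 16 + 10 = 26.
slot 5 + slot 6: cost 9 + 2 = 11 ≤ 15, expected clicks 13 + 10 = 23.
slot 7: cost 10 ≤ 15, expected clicks 16.
Best is slot 7 and slot 6 with total expected clicks 26.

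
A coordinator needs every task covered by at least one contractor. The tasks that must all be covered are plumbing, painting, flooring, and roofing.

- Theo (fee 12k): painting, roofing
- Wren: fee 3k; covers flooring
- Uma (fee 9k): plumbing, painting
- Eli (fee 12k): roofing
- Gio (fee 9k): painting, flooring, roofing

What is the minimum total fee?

18

The greedy cost-per-new-task heuristic would pick Wren, Uma, and Gio for 21, but a cheaper cover exists.
Choose Uma and Gio: together they cover plumbing, painting, flooring, roofing — every task.
Total fee: 9 + 9 = 18.
No cover costs less than 18.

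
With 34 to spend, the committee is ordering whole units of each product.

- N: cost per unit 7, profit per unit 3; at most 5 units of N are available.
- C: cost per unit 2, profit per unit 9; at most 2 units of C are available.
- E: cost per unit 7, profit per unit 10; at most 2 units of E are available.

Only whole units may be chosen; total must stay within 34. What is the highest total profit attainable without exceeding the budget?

44

This is a bounded integer knapsack.
Take 2×N, 2×C, and 2×E: cost 32 ≤ 34, profit 2·3 + 2·9 + 2·10 = 44.
C has the best ratio (9/2) and is taken to its limit of 2; remaining capacity is filled optimally with the others.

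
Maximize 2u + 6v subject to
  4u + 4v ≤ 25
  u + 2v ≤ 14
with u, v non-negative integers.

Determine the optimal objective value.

Relaxing integrality, the LP optimum is 37.50 at (u,v) = (0, 6.25), which is not an integer point.
(u,v)=(0,6): 4·0+4·6=24≤25, 1·0+2·6=12≤14, objective 36.
(u,v)=(1,5): 4·1+4·5=24≤25, 1·1+2·5=11≤14, objective 32.
(u,v)=(0,5): 4·0+4·5=20≤25, 1·0+2·5=10≤14, objective 30.
Maximum is 36 at (u,v)=(0,6).

36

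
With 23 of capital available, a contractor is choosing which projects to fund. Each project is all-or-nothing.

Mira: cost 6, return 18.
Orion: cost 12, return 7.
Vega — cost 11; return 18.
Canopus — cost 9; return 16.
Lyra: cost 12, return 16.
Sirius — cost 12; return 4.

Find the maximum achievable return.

36

This is an integer program with binary decision variables.
Allowing fractional choices, the relaxed optimum would be about 47.1, but projects are indivisible.
Mira + Canopus: cost 6 + 9 = 15 ≤ 23, return 18 + 16 = 34.
Mira + Vega: cost 6 + 11 = 17 ≤ 23, return 18 + 18 = 36.
Mira + Lyra: cost 6 + 12 = 18 ≤ 23, return 18 + 16 = 34.
Best is Mira and Vega with total return 36.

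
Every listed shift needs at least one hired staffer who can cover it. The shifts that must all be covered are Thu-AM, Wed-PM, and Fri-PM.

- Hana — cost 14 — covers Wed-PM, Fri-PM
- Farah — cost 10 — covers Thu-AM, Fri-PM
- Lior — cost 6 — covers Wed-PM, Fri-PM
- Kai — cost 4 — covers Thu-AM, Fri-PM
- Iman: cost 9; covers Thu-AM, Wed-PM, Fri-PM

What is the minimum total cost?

The greedy cost-per-new-shift heuristic would pick Kai and Lior for 10, but a cheaper cover exists.
Iman alone covers Thu-AM, Wed-PM, Fri-PM — every shift.
Total cost: 9.
No cover costs less than 9.

9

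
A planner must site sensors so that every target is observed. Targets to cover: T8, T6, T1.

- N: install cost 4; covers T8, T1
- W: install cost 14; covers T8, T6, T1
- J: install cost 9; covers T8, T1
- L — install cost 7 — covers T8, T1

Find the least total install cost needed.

W alone covers T8, T6, T1 — every target.
Total install cost: 14.

14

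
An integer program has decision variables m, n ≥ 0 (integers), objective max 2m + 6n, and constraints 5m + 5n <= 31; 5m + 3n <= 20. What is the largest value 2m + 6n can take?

(m,n)=(0,6): 5·0+5·6=30≤31, 5·0+3·6=18≤20, objective 36.
(m,n)=(1,5): 5·1+5·5=30≤31, 5·1+3·5=20≤20, objective 32.
The best lattice point is (0,6), giving 36.

36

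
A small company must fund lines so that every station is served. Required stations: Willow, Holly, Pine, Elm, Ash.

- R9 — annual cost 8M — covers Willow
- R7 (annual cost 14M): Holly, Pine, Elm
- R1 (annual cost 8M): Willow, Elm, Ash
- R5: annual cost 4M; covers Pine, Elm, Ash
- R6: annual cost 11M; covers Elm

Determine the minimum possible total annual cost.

This is a weighted set-cover instance.
The greedy cost-per-new-station heuristic would pick R5, R9, and R7 for 26, but a cheaper cover exists.
Choose R7 and R1: together they cover Willow, Holly, Pine, Elm, Ash — every station.
Total annual cost: 14 + 8 = 22.
No cover costs less than 22.

22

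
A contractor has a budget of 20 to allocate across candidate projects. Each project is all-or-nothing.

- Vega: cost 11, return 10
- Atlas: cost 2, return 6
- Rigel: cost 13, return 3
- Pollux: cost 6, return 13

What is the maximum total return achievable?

29

Allowing fractional choices, the relaxed optimum would be about 29.2, but projects are indivisible.
Vega + Atlas + Pollux: cost 11 + 2 + 6 = 19 ≤ 20, return 10 + 6 + 13 = 29.
Vega + Pollux: cost 11 + 6 = 17 ≤ 20, return 10 + 13 = 23.
Best is Vega, Atlas, and Pollux with total return 29.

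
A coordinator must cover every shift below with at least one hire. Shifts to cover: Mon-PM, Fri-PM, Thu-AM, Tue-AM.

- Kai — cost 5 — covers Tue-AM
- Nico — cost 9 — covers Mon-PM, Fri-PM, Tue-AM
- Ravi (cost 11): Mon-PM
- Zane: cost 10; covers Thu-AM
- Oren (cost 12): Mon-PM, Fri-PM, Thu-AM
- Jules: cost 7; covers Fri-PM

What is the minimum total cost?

This is a weighted set-cover instance.
The greedy cost-per-new-shift heuristic would pick Nico and Zane for 19, but a cheaper cover exists.
Choose Kai and Oren: together they cover Mon-PM, Fri-PM, Thu-AM, Tue-AM — every shift.
Total cost: 5 + 12 = 17.
No cover costs less than 17.

17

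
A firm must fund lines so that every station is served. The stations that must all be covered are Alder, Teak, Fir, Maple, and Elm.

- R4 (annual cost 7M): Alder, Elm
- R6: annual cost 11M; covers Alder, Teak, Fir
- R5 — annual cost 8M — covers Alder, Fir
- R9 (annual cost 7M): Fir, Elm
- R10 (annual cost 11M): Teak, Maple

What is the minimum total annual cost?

The greedy cost-per-new-station heuristic would pick R4, R6, and R10 for 29, but a cheaper cover exists.
Choose R4, R9, and R10: together they cover Alder, Teak, Fir, Maple, Elm — every station.
Total annual cost: 7 + 7 + 11 = 25.
No cover costs less than 25.

25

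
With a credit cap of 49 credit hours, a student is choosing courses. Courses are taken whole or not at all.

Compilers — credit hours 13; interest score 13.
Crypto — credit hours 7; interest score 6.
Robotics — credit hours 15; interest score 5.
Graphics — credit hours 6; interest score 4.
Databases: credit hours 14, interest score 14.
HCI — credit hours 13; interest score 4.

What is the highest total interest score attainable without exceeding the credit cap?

This is an integer program with binary decision variables.
Allowing fractional choices, the relaxed optimum would be about 40.0, but courses are indivisible.
Compilers + Crypto + Graphics + Databases: credit hours 13 + 7 + 6 + 14 = 40 ≤ 49, interest score 13 + 6 + 4 + 14 = 37.
Compilers + Crypto + Robotics + Databases: credit hours 13 + 7 + 15 + 14 = 49 ≤ 49, interest score 13 + 6 + 5 + 14 = 38.
Compilers + Crypto + Databases + HCI: credit hours 13 + 7 + 14 + 13 = 47 ≤ 49, interest score 13 + 6 + 14 + 4 = 37.
Best is Compilers, Crypto, Robotics, and Databases with total interest score 38.

38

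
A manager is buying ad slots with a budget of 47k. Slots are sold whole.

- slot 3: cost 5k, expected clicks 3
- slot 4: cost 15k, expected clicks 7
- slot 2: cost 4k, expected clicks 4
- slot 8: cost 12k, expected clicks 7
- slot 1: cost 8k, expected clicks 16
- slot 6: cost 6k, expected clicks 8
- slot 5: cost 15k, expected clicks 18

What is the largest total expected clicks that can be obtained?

Allowing fractional choices, the relaxed optimum would be about 54.2, but ad slots are indivisible.
slot 2 + slot 8 + slot 1 + slot 6 + slot 5: cost 4 + 12 + 8 + 6 + 15 = 45 ≤ 47, expected clicks 4 + 7 + 16 + 8 + 18 = 53.
slot 3 + slot 8 + slot 1 + slot 6 + slot 5: cost 5 + 12 + 8 + 6 + 15 = 46 ≤ 47, expected clicks 3 + 7 + 16 + 8 + 18 = 52.
Best is slot 2, slot 8, slot 1, slot 6, and slot 5 with total expected clicks 53.

53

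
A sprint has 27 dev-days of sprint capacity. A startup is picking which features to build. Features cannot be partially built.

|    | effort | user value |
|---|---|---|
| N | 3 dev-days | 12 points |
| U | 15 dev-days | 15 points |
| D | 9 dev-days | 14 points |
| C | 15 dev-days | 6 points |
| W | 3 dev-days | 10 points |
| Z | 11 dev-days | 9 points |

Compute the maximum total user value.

Treat it as a binary knapsack problem.
Allowing fractional choices, the relaxed optimum would be about 48.0, but features are indivisible.
N + U + D: effort 3 + 15 + 9 = 27 ≤ 27, user value 12 + 15 + 14 = 41.
N + D + W + Z: effort 3 + 9 + 3 + 11 = 26 ≤ 27, user value 12 + 14 + 10 + 9 = 45.
Best is N, D, W, and Z with total user value 45.

45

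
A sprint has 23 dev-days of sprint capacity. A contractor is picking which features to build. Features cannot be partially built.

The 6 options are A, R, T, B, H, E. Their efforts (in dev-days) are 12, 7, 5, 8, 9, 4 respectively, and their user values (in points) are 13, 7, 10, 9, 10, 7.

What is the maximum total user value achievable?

30

A + T + E: effort 12 + 5 + 4 = 21 ≤ 23, user value 13 + 10 + 7 = 30.
T + B + H: effort 5 + 8 + 9 = 22 ≤ 23, user value 10 + 9 + 10 = 29.
T + H + E: effort 5 + 9 + 4 = 18 ≤ 23, user value 10 + 10 + 7 = 27.
Best is A, T, and E with total user value 30.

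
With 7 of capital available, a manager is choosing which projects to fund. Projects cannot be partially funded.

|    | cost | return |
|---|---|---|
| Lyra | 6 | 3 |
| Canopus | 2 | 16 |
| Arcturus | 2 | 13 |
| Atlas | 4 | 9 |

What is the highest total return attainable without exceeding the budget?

Canopus + Atlas: cost 2 + 4 = 6 ≤ 7, return 16 + 9 = 25.
Canopus + Arcturus: cost 2 + 2 = 4 ≤ 7, return 16 + 13 = 29.
Best is Canopus and Arcturus with total return 29.

29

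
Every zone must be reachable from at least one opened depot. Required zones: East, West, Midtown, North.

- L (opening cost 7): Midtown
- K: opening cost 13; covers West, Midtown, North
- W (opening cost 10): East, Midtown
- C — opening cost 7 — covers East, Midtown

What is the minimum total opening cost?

20

Choose K and C: together they cover East, West, Midtown, North — every zone.
Total opening cost: 13 + 7 = 20.
No cover costs less than 20.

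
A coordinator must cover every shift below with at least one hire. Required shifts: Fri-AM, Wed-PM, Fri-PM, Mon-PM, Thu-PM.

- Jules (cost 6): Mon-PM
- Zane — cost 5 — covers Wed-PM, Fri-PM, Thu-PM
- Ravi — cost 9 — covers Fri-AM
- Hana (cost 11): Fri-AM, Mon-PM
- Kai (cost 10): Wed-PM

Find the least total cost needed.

Choose Zane and Hana: together they cover Fri-AM, Wed-PM, Fri-PM, Mon-PM, Thu-PM — every shift.
Total cost: 5 + 11 = 16.
No cover costs less than 16.

16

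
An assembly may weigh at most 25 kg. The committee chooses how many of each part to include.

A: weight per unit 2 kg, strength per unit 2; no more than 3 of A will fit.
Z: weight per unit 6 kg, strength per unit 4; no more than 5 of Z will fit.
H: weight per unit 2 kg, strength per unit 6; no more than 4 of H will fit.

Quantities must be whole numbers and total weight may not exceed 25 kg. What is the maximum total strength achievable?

36

Take 2×A, 2×Z, and 4×H: weight 24 ≤ 25, strength 2·2 + 2·4 + 4·6 = 36.
H has the best ratio (6/2) and is taken to its limit of 4; remaining capacity is filled optimally with the others.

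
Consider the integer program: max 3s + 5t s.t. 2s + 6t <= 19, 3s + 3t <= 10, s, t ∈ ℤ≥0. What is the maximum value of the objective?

(s,t)=(0,3): 2·0+6·3=18≤19, 3·0+3·3=9≤10, objective 15.
(s,t)=(1,2): 2·1+6·2=14≤19, 3·1+3·2=9≤10, objective 13.
Maximum is 15 at (s,t)=(0,3).

15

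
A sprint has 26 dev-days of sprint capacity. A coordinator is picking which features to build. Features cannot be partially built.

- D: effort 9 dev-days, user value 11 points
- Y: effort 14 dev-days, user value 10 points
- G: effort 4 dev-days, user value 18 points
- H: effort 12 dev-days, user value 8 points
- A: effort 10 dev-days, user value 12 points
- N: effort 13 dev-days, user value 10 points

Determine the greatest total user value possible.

D + G + A: effort 9 + 4 + 10 = 23 ≤ 26, user value 11 + 18 + 12 = 41.
D + G + N: effort 9 + 4 + 13 = 26 ≤ 26, user value 11 + 18 + 10 = 39.
Best is D, G, and A with total user value 41.

41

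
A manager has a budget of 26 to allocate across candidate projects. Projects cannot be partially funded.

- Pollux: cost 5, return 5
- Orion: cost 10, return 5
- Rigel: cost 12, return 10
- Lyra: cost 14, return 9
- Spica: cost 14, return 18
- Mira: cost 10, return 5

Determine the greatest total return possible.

Take Rigel and Spica: cost 12 + 14 = 26 ≤ 26, return 10 + 18 = 28.
No other feasible combination does better.

28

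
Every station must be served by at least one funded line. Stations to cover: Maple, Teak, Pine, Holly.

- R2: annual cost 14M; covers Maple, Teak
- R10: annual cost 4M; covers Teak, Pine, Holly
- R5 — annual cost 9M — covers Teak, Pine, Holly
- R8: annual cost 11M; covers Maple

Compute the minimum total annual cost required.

Choose R10 and R8: together they cover Maple, Teak, Pine, Holly — every station.
Total annual cost: 4 + 11 = 15.
No cover costs less than 15.

15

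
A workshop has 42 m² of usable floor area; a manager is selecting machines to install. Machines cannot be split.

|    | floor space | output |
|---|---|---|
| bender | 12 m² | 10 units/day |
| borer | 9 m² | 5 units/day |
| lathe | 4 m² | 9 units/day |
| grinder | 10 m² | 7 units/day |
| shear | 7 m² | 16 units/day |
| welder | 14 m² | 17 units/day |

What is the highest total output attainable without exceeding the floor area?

52

Allowing fractional choices, the relaxed optimum would be about 55.5, but machines are indivisible.
lathe + grinder + shear + welder: floor space 4 + 10 + 7 + 14 = 35 ≤ 42, output 9 + 7 + 16 + 17 = 49.
bender + lathe + shear + welder: floor space 12 + 4 + 7 + 14 = 37 ≤ 42, output 10 + 9 + 16 + 17 = 52.
bender + borer + shear + welder: floor space 12 + 9 + 7 + 14 = 42 ≤ 42, output 10 + 5 + 16 + 17 = 48.
Best is bender, lathe, shear, and welder with total output 52.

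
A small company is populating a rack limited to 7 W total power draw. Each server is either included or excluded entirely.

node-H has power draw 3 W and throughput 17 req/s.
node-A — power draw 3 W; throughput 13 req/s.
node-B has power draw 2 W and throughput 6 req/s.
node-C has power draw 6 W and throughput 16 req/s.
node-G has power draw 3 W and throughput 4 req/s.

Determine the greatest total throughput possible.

Take node-H and node-A: power draw 3 + 3 = 6 ≤ 7, throughput 17 + 13 = 30.
No other feasible combination does better.

30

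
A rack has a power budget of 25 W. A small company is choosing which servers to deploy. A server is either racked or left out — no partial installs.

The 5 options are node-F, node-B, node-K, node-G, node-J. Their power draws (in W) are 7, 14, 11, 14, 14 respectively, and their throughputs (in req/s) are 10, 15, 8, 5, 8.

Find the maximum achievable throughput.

Take node-F and node-B: power draw 7 + 14 = 21 ≤ 25, throughput 10 + 15 = 25.
No other feasible combination does better.

25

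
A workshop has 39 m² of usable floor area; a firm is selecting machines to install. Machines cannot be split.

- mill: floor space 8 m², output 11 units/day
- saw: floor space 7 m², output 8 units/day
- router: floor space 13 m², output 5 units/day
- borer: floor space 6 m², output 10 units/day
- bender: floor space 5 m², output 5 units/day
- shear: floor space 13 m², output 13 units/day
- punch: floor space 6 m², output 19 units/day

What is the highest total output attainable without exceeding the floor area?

58

Allowing fractional choices, the relaxed optimum would be about 60.0, but machines are indivisible.
mill + borer + bender + shear + punch: floor space 8 + 6 + 5 + 13 + 6 = 38 ≤ 39, output 11 + 10 + 5 + 13 + 19 = 58.
saw + borer + bender + shear + punch: floor space 7 + 6 + 5 + 13 + 6 = 37 ≤ 39, output 8 + 10 + 5 + 13 + 19 = 55.
mill + saw + bender + shear + punch: floor space 8 + 7 + 5 + 13 + 6 = 39 ≤ 39, output 11 + 8 + 5 + 13 + 19 = 56.
Best is mill, borer, bender, shear, and punch with total output 58.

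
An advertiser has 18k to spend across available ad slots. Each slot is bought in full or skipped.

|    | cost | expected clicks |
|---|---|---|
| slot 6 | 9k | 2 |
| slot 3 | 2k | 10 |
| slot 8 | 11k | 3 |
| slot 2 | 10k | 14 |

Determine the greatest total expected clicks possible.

24

This is a 0-1 knapsack instance.
slot 3 + slot 8: cost 2 + 11 = 13 ≤ 18, expected clicks 10 + 3 = 13.
slot 2: cost 10 ≤ 18, expected clicks 14.
slot 3 + slot 2: cost 2 + 10 = 12 ≤ 18, expected clicks 10 + 14 = 24.
Best is slot 3 and slot 2 with total expected clicks 24.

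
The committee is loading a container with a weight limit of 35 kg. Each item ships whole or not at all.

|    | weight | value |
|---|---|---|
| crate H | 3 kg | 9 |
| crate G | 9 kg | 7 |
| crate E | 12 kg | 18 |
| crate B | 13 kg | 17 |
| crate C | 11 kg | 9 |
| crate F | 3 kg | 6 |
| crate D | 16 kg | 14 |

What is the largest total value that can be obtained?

50

Allowing fractional choices, the relaxed optimum would be about 53.5, but items are indivisible.
crate H + crate B + crate F + crate D: weight 3 + 13 + 3 + 16 = 35 ≤ 35, value 9 + 17 + 6 + 14 = 46.
crate H + crate E + crate F + crate D: weight 3 + 12 + 3 + 16 = 34 ≤ 35, value 9 + 18 + 6 + 14 = 47.
crate H + crate E + crate B + crate F: weight 3 + 12 + 13 + 3 = 31 ≤ 35, value 9 + 18 + 17 + 6 = 50.
Best is crate H, crate E, crate B, and crate F with total value 50.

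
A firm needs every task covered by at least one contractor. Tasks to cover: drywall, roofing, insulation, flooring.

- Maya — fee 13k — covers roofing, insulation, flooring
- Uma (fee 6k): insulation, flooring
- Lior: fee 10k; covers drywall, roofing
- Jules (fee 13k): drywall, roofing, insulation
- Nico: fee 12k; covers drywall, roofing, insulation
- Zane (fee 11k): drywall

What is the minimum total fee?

16

This is a weighted set-cover instance.
Choose Uma and Lior: together they cover drywall, roofing, insulation, flooring — every task.
Total fee: 6 + 10 = 16.
No cover costs less than 16.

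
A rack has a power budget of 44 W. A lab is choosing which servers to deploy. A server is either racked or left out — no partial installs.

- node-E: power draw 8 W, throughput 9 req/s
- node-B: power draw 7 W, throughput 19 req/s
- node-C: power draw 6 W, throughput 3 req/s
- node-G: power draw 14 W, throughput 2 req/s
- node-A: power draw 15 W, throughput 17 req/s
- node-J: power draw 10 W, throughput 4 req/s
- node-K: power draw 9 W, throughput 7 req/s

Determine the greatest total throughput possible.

52

Allowing fractional choices, the relaxed optimum would be about 54.5, but servers are indivisible.
node-E + node-B + node-A + node-K: power draw 8 + 7 + 15 + 9 = 39 ≤ 44, throughput 9 + 19 + 17 + 7 = 52.
node-E + node-B + node-C + node-A: power draw 8 + 7 + 6 + 15 = 36 ≤ 44, throughput 9 + 19 + 3 + 17 = 48.
node-E + node-B + node-A + node-J: power draw 8 + 7 + 15 + 10 = 40 ≤ 44, throughput 9 + 19 + 17 + 4 = 49.
Best is node-E, node-B, node-A, and node-K with total throughput 52.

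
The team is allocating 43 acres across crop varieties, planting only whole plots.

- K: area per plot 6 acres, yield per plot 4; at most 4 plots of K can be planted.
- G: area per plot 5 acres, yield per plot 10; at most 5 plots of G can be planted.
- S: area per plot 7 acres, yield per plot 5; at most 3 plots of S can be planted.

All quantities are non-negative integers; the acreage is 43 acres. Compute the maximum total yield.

62

Take 3×K and 5×G: area 43 ≤ 43, yield 3·4 + 5·10 = 62.
G has the best ratio (10/5) and is taken to its limit of 5; remaining capacity is filled optimally with the others.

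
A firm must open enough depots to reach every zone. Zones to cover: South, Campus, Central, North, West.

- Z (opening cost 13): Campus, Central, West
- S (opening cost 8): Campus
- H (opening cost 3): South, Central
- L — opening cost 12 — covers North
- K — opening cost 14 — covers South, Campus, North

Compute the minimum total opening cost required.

27

This is an integer covering problem.
Choose Z and K: together they cover South, Campus, Central, North, West — every zone.
Total opening cost: 13 + 14 = 27.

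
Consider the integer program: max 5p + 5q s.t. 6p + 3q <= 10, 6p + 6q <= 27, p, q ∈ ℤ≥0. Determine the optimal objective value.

15

(p,q)=(0,3): 6·0+3·3=9≤10, 6·0+6·3=18≤27, objective 15.
(p,q)=(0,2): 6·0+3·2=6≤10, 6·0+6·2=12≤27, objective 10.
Maximum is 15 at (p,q)=(0,3).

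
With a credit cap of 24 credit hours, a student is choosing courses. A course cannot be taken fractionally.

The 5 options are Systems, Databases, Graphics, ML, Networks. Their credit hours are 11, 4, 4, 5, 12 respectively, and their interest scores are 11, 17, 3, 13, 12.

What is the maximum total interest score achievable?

This is a 0-1 knapsack instance.
Take Systems, Databases, Graphics, and ML: credit hours 11 + 4 + 4 + 5 = 24 ≤ 24, interest score 11 + 17 + 3 + 13 = 44.
No other feasible combination does better.

44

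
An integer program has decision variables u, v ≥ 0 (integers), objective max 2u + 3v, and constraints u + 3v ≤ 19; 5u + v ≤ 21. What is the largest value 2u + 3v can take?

Relaxing integrality, the LP optimum is 22.14 at (u,v) = (3.14, 5.29), which is not an integer point.
(u,v)=(3,5): 1·3+3·5=18≤19, 5·3+1·5=20≤21, objective 21.
(u,v)=(2,5): 1·2+3·5=17≤19, 5·2+1·5=15≤21, objective 19.
No feasible integer point exceeds 21.

21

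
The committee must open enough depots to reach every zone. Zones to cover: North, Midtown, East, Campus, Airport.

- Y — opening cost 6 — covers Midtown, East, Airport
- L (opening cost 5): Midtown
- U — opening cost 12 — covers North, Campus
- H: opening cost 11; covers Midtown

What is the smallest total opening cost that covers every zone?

This is a weighted set-cover instance.
Choose Y and U: together they cover North, Midtown, East, Campus, Airport — every zone.
Total opening cost: 6 + 12 = 18.
No cover costs less than 18.

18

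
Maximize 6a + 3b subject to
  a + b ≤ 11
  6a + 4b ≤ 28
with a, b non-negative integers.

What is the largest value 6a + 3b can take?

The continuous relaxation peaks at (4.67, 0) with value 28.00; rounding to a feasible lattice point costs some objective.
(a,b)=(4,1): 1·4+1·1=5≤11, 6·4+4·1=28≤28, objective 27.
(a,b)=(4,0): 1·4+1·0=4≤11, 6·4+4·0=24≤28, objective 24.
(a,b)=(3,2): 1·3+1·2=5≤11, 6·3+4·2=26≤28, objective 24.
(a,b)=(3,1): 1·3+1·1=4≤11, 6·3+4·1=22≤28, objective 21.
No feasible integer point exceeds 27.

27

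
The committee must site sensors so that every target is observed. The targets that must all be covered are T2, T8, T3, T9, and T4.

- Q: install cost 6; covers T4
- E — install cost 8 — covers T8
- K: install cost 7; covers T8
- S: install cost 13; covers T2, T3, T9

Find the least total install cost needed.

This is a weighted set-cover instance.
Choose Q, K, and S: together they cover T2, T8, T3, T9, T4 — every target.
Total install cost: 6 + 7 + 13 = 26.
No cover costs less than 26.

26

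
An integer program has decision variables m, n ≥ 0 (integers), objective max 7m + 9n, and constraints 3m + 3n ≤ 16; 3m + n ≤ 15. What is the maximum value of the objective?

45

Relaxing integrality, the LP optimum is 48.00 at (m,n) = (0, 5.33), which is not an integer point.
(m,n)=(0,5) is feasible, giving 45.
(m,n)=(1,4) is feasible, giving 43.
The best lattice point is (0,5), giving 45.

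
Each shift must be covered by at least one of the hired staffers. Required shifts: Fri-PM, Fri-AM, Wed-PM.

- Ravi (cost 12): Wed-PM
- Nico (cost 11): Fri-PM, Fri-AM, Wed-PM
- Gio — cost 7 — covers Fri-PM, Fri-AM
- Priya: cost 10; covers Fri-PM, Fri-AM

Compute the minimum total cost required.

The greedy cost-per-new-shift heuristic would pick Gio and Nico for 18, but a cheaper cover exists.
Nico alone covers Fri-PM, Fri-AM, Wed-PM — every shift.
Total cost: 11.
No cover costs less than 11.

11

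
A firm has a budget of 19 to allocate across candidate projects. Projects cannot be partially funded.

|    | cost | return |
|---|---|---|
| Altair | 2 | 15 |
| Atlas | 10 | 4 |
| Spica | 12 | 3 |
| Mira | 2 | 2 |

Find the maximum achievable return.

21

This is a 0-1 knapsack instance.
Take Altair, Atlas, and Mira: cost 2 + 10 + 2 = 14 ≤ 19, return 15 + 4 + 2 = 21.
No other feasible combination does better.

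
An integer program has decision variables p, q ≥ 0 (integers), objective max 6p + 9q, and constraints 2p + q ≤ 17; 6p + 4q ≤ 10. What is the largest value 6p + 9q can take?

(p,q)=(0,2) is feasible, giving 18.
(p,q)=(1,1) is feasible, giving 15.
(p,q)=(0,1) is feasible, giving 9.
No feasible integer point exceeds 18.

18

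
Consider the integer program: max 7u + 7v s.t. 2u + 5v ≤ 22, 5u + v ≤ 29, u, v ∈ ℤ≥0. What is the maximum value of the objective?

49

Relaxing integrality, the LP optimum is 53.26 at (u,v) = (5.35, 2.26), which is not an integer point.
(u,v)=(5,2): 2·5+5·2=20≤22, 5·5+1·2=27≤29, objective 49.
(u,v)=(5,1): 2·5+5·1=15≤22, 5·5+1·1=26≤29, objective 42.
Maximum is 49 at (u,v)=(5,2).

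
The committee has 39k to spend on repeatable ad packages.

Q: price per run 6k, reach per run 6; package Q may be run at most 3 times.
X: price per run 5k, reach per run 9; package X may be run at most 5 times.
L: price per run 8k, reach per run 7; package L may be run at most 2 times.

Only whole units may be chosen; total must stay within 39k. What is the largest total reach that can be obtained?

58

2×Q and 5×X: price 37 ≤ 39, reach 2·6 + 5·9 = 57.
1×Q, 5×X, and 1×L: price 39 ≤ 39, reach 1·6 + 5·9 + 1·7 = 58.
Best is 58.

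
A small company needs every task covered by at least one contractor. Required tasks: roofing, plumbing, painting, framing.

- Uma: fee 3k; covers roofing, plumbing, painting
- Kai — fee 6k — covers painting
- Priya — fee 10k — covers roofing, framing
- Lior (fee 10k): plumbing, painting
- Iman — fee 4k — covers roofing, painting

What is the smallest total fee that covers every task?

13

This is a weighted set-cover instance.
Choose Uma and Priya: together they cover roofing, plumbing, painting, framing — every task.
Total fee: 3 + 10 = 13.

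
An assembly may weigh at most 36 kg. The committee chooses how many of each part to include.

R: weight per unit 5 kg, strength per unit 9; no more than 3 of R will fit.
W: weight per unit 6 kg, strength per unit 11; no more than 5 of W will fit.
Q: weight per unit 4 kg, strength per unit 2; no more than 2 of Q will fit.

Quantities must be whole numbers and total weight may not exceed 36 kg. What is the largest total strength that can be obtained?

64

W has the best ratio (11/6); taking only W gives at most 5×11 = 55 (stopped by the supply cap of 5).
Mixing does better — 1×R and 5×W: weight 35 ≤ 36, strength 1·9 + 5·11 = 64.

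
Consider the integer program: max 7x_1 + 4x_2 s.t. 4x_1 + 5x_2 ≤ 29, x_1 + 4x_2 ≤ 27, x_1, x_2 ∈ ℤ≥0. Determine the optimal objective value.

The continuous relaxation peaks at (7.25, 0) with value 50.75; rounding to a feasible lattice point costs some objective.
(x_1,x_2)=(7,0): 4·7+5·0=28≤29, 1·7+4·0=7≤27, objective 49.
(x_1,x_2)=(6,1): 4·6+5·1=29≤29, 1·6+4·1=10≤27, objective 46.
(x_1,x_2)=(6,0): 4·6+5·0=24≤29, 1·6+4·0=6≤27, objective 42.
The best lattice point is (7,0), giving 49.

49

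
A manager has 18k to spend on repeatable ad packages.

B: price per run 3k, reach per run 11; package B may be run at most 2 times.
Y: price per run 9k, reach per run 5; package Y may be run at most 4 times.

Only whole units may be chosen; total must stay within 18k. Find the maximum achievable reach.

27

Take 2×B and 1×Y: price 15 ≤ 18, reach 2·11 + 1·5 = 27.
B has the best ratio (11/3) and is taken to its limit of 2; remaining capacity is filled optimally with the others.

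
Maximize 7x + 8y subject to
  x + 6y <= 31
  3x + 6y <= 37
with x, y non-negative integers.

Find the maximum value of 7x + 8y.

Relaxing integrality, the LP optimum is 86.33 at (x,y) = (12.3, 0), which is not an integer point.
(x,y)=(12,0): 1·12+6·0=12≤31, 3·12+6·0=36≤37, objective 84.
(x,y)=(11,0): 1·11+6·0=11≤31, 3·11+6·0=33≤37, objective 77.
The best lattice point is (12,0), giving 84.

84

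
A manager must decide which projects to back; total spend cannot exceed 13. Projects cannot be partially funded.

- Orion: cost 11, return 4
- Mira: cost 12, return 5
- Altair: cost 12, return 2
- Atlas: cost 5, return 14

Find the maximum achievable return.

Allowing fractional choices, the relaxed optimum would be about 17.3, but projects are indivisible.
Orion: cost 11 ≤ 13, return 4.
Mira: cost 12 ≤ 13, return 5.
Atlas: cost 5 ≤ 13, return 14.
Best is Atlas with total return 14.

14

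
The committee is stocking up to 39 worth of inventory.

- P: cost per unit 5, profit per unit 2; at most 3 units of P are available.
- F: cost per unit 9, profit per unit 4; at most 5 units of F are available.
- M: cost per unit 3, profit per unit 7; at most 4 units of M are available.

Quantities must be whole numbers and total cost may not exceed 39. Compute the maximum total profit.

1×P, 2×F, and 4×M: cost 35 ≤ 39, profit 1·2 + 2·4 + 4·7 = 38.
3×F and 4×M: cost 39 ≤ 39, profit 3·4 + 4·7 = 40.
Best is 40.

40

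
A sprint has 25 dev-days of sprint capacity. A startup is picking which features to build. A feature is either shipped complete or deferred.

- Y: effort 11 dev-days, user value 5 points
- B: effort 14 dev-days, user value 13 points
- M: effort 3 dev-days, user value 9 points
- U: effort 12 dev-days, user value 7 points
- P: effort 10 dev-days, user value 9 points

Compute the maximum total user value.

25

This is a 0-1 knapsack instance.
Allowing fractional choices, the relaxed optimum would be about 29.2, but features are indivisible.
M + U + P: effort 3 + 12 + 10 = 25 ≤ 25, user value 9 + 7 + 9 = 25.
Y + M + P: effort 11 + 3 + 10 = 24 ≤ 25, user value 5 + 9 + 9 = 23.
B + M: effort 14 + 3 = 17 ≤ 25, user value 13 + 9 = 22.
Best is M, U, and P with total user value 25.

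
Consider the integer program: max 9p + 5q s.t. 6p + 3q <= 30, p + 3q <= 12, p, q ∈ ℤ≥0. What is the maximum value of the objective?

46

Relaxing integrality, the LP optimum is 46.40 at (p,q) = (3.6, 2.8), which is not an integer point.
(p,q)=(4,2) is feasible, giving 46.
(p,q)=(3,3) is feasible, giving 42.
No feasible integer point exceeds 46.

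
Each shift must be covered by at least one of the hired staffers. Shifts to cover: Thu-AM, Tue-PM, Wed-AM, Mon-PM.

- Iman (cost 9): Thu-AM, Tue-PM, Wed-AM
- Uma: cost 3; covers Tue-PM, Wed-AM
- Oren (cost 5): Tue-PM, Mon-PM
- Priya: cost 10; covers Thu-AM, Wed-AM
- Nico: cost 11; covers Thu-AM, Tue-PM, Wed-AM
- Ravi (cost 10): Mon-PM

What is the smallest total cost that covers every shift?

14

The greedy cost-per-new-shift heuristic would pick Uma, Oren, and Iman for 17, but a cheaper cover exists.
Choose Iman and Oren: together they cover Thu-AM, Tue-PM, Wed-AM, Mon-PM — every shift.
Total cost: 9 + 5 = 14.
No cover costs less than 14.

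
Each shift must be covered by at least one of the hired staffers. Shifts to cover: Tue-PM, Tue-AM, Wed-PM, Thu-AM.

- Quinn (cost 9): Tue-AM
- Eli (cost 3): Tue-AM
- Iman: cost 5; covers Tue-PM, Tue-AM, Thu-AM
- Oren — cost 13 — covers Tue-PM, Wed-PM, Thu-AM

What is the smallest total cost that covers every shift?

16

The greedy cost-per-new-shift heuristic would pick Iman and Oren for 18, but a cheaper cover exists.
Choose Eli and Oren: together they cover Tue-PM, Tue-AM, Wed-PM, Thu-AM — every shift.
Total cost: 3 + 13 = 16.
No cover costs less than 16.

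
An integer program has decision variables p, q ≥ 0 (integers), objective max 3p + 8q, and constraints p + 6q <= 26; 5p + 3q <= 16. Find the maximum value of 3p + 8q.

32

(p,q)=(0,4) is feasible, giving 32.
(p,q)=(1,3) is feasible, giving 27.
(p,q)=(0,3) is feasible, giving 24.
The best lattice point is (0,4), giving 32.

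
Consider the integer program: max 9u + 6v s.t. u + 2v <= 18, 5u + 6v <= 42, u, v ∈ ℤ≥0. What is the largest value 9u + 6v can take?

(u,v)=(8,0): 1·8+2·0=8≤18, 5·8+6·0=40≤42, objective 72.
(u,v)=(7,1): 1·7+2·1=9≤18, 5·7+6·1=41≤42, objective 69.
(u,v)=(7,0): 1·7+2·0=7≤18, 5·7+6·0=35≤42, objective 63.
The best lattice point is (8,0), giving 72.

72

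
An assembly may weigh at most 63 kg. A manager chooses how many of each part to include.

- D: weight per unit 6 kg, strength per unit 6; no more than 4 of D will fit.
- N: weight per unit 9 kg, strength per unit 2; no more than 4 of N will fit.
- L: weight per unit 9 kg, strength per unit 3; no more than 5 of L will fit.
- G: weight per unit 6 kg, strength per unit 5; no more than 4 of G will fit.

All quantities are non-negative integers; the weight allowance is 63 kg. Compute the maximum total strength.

47

4×D, 1×N, and 4×G: weight 57 ≤ 63, strength 4·6 + 1·2 + 4·5 = 46.
4×D, 1×L, and 4×G: weight 57 ≤ 63, strength 4·6 + 1·3 + 4·5 = 47.
Best is 47.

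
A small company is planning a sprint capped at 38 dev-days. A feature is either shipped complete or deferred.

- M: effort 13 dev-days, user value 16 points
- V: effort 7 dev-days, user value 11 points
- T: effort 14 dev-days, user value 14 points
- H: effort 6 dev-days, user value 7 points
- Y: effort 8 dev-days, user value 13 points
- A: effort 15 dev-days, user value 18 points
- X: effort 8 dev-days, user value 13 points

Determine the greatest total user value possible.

55

Treat it as a binary knapsack problem.
Allowing fractional choices, the relaxed optimum would be about 55.4, but features are indivisible.
V + Y + A + X: effort 7 + 8 + 15 + 8 = 38 ≤ 38, user value 11 + 13 + 18 + 13 = 55.
V + T + Y + X: effort 7 + 14 + 8 + 8 = 37 ≤ 38, user value 11 + 14 + 13 + 13 = 51.
M + V + Y + X: effort 13 + 7 + 8 + 8 = 36 ≤ 38, user value 16 + 11 + 13 + 13 = 53.
Best is V, Y, A, and X with total user value 55.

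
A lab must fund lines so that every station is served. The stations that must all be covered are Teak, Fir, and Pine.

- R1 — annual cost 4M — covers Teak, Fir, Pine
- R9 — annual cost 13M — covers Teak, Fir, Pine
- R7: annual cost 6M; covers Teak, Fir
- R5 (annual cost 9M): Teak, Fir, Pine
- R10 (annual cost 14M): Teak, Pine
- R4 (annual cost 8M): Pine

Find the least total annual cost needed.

R1 alone covers Teak, Fir, Pine — every station.
Total annual cost: 4.
No cover costs less than 4.

4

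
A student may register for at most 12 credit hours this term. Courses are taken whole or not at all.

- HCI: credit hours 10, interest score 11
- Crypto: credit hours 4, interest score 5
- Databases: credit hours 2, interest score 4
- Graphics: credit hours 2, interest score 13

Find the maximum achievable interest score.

This is an integer program with binary decision variables.
Crypto + Graphics: credit hours 4 + 2 = 6 ≤ 12, interest score 5 + 13 = 18.
HCI + Graphics: credit hours 10 + 2 = 12 ≤ 12, interest score 11 + 13 = 24.
Crypto + Databases + Graphics: credit hours 4 + 2 + 2 = 8 ≤ 12, interest score 5 + 4 + 13 = 22.
Best is HCI and Graphics with total interest score 24.

24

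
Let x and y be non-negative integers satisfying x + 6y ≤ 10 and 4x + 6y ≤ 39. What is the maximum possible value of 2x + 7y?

(x,y)=(9,0): 1·9+6·0=9≤10, 4·9+6·0=36≤39, objective 18.
(x,y)=(8,0): 1·8+6·0=8≤10, 4·8+6·0=32≤39, objective 16.
The best lattice point is (9,0), giving 18.

18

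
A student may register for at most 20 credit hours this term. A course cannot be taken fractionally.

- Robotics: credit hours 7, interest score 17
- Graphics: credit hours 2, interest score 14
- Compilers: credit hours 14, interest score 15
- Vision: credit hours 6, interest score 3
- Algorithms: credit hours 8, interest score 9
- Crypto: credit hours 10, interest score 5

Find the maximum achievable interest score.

Robotics + Graphics + Algorithms: credit hours 7 + 2 + 8 = 17 ≤ 20, interest score 17 + 14 + 9 = 40.
Robotics + Graphics + Crypto: credit hours 7 + 2 + 10 = 19 ≤ 20, interest score 17 + 14 + 5 = 36.
Best is Robotics, Graphics, and Algorithms with total interest score 40.

40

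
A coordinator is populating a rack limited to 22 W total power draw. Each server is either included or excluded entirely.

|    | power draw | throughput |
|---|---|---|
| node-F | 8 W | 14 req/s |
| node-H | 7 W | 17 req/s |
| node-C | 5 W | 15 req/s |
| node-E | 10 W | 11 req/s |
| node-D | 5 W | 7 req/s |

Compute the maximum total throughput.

node-H + node-C + node-D: power draw 7 + 5 + 5 = 17 ≤ 22, throughput 17 + 15 + 7 = 39.
node-F + node-H + node-C: power draw 8 + 7 + 5 = 20 ≤ 22, throughput 14 + 17 + 15 = 46.
node-H + node-C + node-E: power draw 7 + 5 + 10 = 22 ≤ 22, throughput 17 + 15 + 11 = 43.
Best is node-F, node-H, and node-C with total throughput 46.

46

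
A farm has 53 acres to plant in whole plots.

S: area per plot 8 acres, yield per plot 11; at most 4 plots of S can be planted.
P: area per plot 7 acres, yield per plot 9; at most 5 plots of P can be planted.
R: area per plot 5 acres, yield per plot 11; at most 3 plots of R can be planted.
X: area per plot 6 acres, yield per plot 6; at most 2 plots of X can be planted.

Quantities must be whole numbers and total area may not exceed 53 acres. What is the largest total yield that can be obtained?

Take 3×S, 2×P, and 3×R: area 53 ≤ 53, yield 3·11 + 2·9 + 3·11 = 84.
R has the best ratio (11/5) and is taken to its limit of 3; remaining capacity is filled optimally with the others.

84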